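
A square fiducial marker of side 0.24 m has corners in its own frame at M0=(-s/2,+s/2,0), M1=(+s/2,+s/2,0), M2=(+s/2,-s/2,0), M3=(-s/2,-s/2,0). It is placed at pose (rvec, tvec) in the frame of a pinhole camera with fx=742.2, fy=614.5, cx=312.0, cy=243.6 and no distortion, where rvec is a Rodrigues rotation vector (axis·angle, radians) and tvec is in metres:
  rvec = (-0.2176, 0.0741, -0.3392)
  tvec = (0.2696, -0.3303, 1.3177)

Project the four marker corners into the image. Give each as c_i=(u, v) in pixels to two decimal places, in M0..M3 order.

c0=(423.95, 158.49) c1=(554.92, 119.21) c2=(502.41, 22.97) c3=(376.99, 61.30)

Intrinsics K: fx=742.2, fy=614.5, cx=312.0, cy=243.6
Marker side s = 0.24 m; corners in marker frame (Z=0):
  M0 = (-0.1200, +0.1200, 0)
  M1 = (+0.1200, +0.1200, 0)
  M2 = (+0.1200, -0.1200, 0)
  M3 = (-0.1200, -0.1200, 0)
rvec = (-0.2176, 0.0741, -0.3392), |rvec| = θ = 0.40975 rad = 23.477°
Rodrigues: sinθ=0.39838, 1−cosθ=0.08278; R = I + sinθ·[k]× + (1−cosθ)·[k]×²:
    [+0.94056 +0.32184 +0.10844]
    [-0.33774 +0.91993 +0.19917]
    [-0.03565 -0.22395 +0.97395]
t = (0.2696, -0.3303, 1.3177) m
M0: Pc = R·M0+t = (+0.19535, -0.17938, +1.29510); u = 742.2·(+0.19535)/1.29510 + 312.0 = 423.9530, v = 614.5·(-0.17938)/1.29510 + 243.6 = 158.4877
M1: Pc = R·M1+t = (+0.42109, -0.26044, +1.28655); u = 742.2·(+0.42109)/1.28655 + 312.0 = 554.9229, v = 614.5·(-0.26044)/1.28655 + 243.6 = 119.2060
M2: Pc = R·M2+t = (+0.34385, -0.48122, +1.34030); u = 742.2·(+0.34385)/1.34030 + 312.0 = 502.4082, v = 614.5·(-0.48122)/1.34030 + 243.6 = 22.9700
M3: Pc = R·M3+t = (+0.11811, -0.40016, +1.34885); u = 742.2·(+0.11811)/1.34885 + 312.0 = 376.9904, v = 614.5·(-0.40016)/1.34885 + 243.6 = 61.2970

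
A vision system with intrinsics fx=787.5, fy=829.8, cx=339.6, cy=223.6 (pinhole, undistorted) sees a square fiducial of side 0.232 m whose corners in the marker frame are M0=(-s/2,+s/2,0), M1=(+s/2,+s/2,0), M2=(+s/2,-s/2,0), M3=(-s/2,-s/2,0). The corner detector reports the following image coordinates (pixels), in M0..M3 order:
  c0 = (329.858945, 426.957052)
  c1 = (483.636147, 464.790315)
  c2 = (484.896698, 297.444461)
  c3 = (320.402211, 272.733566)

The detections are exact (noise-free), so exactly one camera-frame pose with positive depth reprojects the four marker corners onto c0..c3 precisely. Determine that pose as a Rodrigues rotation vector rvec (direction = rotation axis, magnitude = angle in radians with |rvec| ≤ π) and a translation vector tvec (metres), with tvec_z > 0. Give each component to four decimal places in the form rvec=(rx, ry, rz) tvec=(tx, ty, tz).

rvec=(0.3338, 0.4678, 0.0253) tvec=(0.0833, 0.1853, 1.0684)

Intrinsics K: fx=787.5, fy=829.8, cx=339.6, cy=223.6
Marker side s = 0.232 m; corners in marker frame (Z=0):
  M0 = (-0.1160, +0.1160, 0)
  M1 = (+0.1160, +0.1160, 0)
  M2 = (+0.1160, -0.1160, 0)
  M3 = (-0.1160, -0.1160, 0)
Detected image corners:
  c0 = (329.858945, 426.957052) px
  c1 = (483.636147, 464.790315) px
  c2 = (484.896698, 297.444461) px
  c3 = (320.402211, 272.733566) px
Planar DLT: solve 8×8 A·h = b for H (H[2,2]=1):
  H  [+519.07571 +140.51866 +400.98297]
  H  [-14.17728 +801.64785 +367.54277]
  H  [-0.41030 +0.30085 +1.00000]
B = K⁻¹H; ‖b₁‖=0.936012, ‖b₂‖=0.936012; λ = 2/(‖b₁‖+‖b₂‖) = 1.068363, sign → tz>0 ⇒ λ=+1.068363
r₁ = λ·B[:,0] = (+0.89324,+0.09987,-0.43835); r₂ = λ·B[:,1] = (+0.05203,+0.94551,+0.32142)
r₃ = r₁×r₂ = (+0.44656,-0.30991,+0.83937); SVD([r₁ r₂ r₃]) → R = UVᵀ:
  R  [+0.89324 +0.05203 +0.44656]
  R  [+0.09987 +0.94551 -0.30991]
  R  [-0.43835 +0.32142 +0.83937]
t = (+0.08328, +0.18533, +1.06836) m
tr R = 2.678111; θ = arccos((tr R − 1)/2) = 0.575251 rad = 32.959°
axis k = ((R−Rᵀ)₃₂, (R−Rᵀ)₁₃, (R−Rᵀ)₂₁) / (2 sinθ) = (+0.580220, +0.813272, +0.043967)
rvec = θ·k = (+0.333772, +0.467836, +0.025292)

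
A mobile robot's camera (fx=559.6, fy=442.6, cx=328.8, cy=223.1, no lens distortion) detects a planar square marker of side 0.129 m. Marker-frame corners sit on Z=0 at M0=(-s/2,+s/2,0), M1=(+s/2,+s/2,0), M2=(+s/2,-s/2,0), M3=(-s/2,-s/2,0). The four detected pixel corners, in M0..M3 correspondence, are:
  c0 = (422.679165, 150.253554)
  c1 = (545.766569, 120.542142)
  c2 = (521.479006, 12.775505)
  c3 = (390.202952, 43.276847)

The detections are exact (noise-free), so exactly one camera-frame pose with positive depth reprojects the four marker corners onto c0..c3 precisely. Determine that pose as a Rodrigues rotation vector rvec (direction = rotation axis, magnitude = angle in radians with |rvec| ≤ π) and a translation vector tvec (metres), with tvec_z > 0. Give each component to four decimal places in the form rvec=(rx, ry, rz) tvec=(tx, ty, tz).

Intrinsics K: fx=559.6, fy=442.6, cx=328.8, cy=223.1
Marker side s = 0.129 m; corners in marker frame (Z=0):
  M0 = (-0.0645, +0.0645, 0)
  M1 = (+0.0645, +0.0645, 0)
  M2 = (+0.0645, -0.0645, 0)
  M3 = (-0.0645, -0.0645, 0)
Detected image corners:
  c0 = (422.679165, 150.253554) px
  c1 = (545.766569, 120.542142) px
  c2 = (521.479006, 12.775505) px
  c3 = (390.202952, 43.276847) px
Planar DLT: solve 8×8 A·h = b for H (H[2,2]=1):
  H  [+1021.59742 +446.26817 +470.79290]
  H  [-226.91129 +871.71444 +83.30424]
  H  [+0.07803 +0.48170 +1.00000]
B = K⁻¹H; ‖b₁‖=1.865010, ‖b₂‖=1.865010; λ = 2/(‖b₁‖+‖b₂‖) = 0.536190, sign → tz>0 ⇒ λ=+0.536190
r₁ = λ·B[:,0] = (+0.95428,-0.29598,+0.04184); r₂ = λ·B[:,1] = (+0.27584,+0.92585,+0.25828)
r₃ = r₁×r₂ = (-0.11519,-0.23493,+0.96516); SVD([r₁ r₂ r₃]) → R = UVᵀ:
  R  [+0.95428 +0.27584 -0.11519]
  R  [-0.29598 +0.92585 -0.23493]
  R  [+0.04184 +0.25828 +0.96516]
t = (+0.13605, -0.16936, +0.53619) m
tr R = 2.845291; θ = arccos((tr R − 1)/2) = 0.395911 rad = 22.684°
axis k = ((R−Rᵀ)₃₂, (R−Rᵀ)₁₃, (R−Rᵀ)₂₁) / (2 sinθ) = (+0.639457, -0.203588, -0.741382)
rvec = θ·k = (+0.253168, -0.080603, -0.293521)

rvec=(0.2532, -0.0806, -0.2935) tvec=(0.1361, -0.1694, 0.5362)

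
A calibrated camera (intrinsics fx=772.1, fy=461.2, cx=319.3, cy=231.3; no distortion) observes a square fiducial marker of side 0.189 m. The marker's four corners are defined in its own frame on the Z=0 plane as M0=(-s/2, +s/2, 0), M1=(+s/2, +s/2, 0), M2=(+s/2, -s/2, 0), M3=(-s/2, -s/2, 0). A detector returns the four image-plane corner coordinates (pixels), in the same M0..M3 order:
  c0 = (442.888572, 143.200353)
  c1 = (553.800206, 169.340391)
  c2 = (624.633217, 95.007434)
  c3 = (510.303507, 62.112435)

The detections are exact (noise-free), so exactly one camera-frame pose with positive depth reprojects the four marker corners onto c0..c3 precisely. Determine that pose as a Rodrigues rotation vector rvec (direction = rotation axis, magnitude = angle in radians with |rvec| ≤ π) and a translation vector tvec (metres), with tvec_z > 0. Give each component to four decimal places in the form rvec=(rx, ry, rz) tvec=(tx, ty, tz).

Intrinsics K: fx=772.1, fy=461.2, cx=319.3, cy=231.3
Marker side s = 0.189 m; corners in marker frame (Z=0):
  M0 = (-0.0945, +0.0945, 0)
  M1 = (+0.0945, +0.0945, 0)
  M2 = (+0.0945, -0.0945, 0)
  M3 = (-0.0945, -0.0945, 0)
Detected image corners:
  c0 = (442.888572, 143.200353) px
  c1 = (553.800206, 169.340391) px
  c2 = (624.633217, 95.007434) px
  c3 = (510.303507, 62.112435) px
Planar DLT: solve 8×8 A·h = b for H (H[2,2]=1):
  H  [+767.96637 -174.62248 +533.45484]
  H  [+193.55498 +452.78878 +119.18505]
  H  [+0.32350 +0.35914 +1.00000]
B = K⁻¹H; ‖b₁‖=0.954993, ‖b₂‖=0.954993; λ = 2/(‖b₁‖+‖b₂‖) = 1.047129, sign → tz>0 ⇒ λ=+1.047129
r₁ = λ·B[:,0] = (+0.90143,+0.26957,+0.33875); r₂ = λ·B[:,1] = (-0.39235,+0.83943,+0.37607)
r₃ = r₁×r₂ = (-0.18298,-0.47191,+0.86245); SVD([r₁ r₂ r₃]) → R = UVᵀ:
  R  [+0.90143 -0.39235 -0.18298]
  R  [+0.26957 +0.83943 -0.47191]
  R  [+0.33875 +0.37607 +0.86245]
t = (+0.29044, -0.25455, +1.04713) m
tr R = 2.603311; θ = arccos((tr R − 1)/2) = 0.640737 rad = 36.712°
axis k = ((R−Rᵀ)₃₂, (R−Rᵀ)₁₃, (R−Rᵀ)₂₁) / (2 sinθ) = (+0.709264, -0.436384, +0.553637)
rvec = θ·k = (+0.454451, -0.279607, +0.354736)

rvec=(0.4545, -0.2796, 0.3547) tvec=(0.2904, -0.2546, 1.0471)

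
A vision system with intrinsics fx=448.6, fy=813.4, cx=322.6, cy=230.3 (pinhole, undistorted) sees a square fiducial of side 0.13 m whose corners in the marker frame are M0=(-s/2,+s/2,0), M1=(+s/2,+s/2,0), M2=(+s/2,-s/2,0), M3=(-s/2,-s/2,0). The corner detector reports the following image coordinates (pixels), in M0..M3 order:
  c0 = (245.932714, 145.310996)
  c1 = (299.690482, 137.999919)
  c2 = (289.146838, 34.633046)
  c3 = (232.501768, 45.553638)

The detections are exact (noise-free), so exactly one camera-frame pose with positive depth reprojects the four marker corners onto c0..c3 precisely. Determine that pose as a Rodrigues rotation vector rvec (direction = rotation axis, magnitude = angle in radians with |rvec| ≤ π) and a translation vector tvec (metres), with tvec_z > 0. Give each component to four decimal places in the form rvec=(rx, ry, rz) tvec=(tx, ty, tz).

rvec=(0.4858, 0.2183, -0.1023) tvec=(-0.1245, -0.1689, 0.9968)

Intrinsics K: fx=448.6, fy=813.4, cx=322.6, cy=230.3
Marker side s = 0.13 m; corners in marker frame (Z=0):
  M0 = (-0.0650, +0.0650, 0)
  M1 = (+0.0650, +0.0650, 0)
  M2 = (+0.0650, -0.0650, 0)
  M3 = (-0.0650, -0.0650, 0)
Detected image corners:
  c0 = (245.932714, 145.310996) px
  c1 = (299.690482, 137.999919) px
  c2 = (289.146838, 34.633046) px
  c3 = (232.501768, 45.553638) px
Planar DLT: solve 8×8 A·h = b for H (H[2,2]=1):
  H  [+362.20147 +213.21574 +266.57685]
  H  [-90.86280 +822.19266 +92.43822]
  H  [-0.23274 +0.45288 +1.00000]
B = K⁻¹H; ‖b₁‖=1.003215, ‖b₂‖=1.003215; λ = 2/(‖b₁‖+‖b₂‖) = 0.996795, sign → tz>0 ⇒ λ=+0.996795
r₁ = λ·B[:,0] = (+0.97165,-0.04567,-0.23199); r₂ = λ·B[:,1] = (+0.14913,+0.87975,+0.45143)
r₃ = r₁×r₂ = (+0.18348,-0.47323,+0.86162); SVD([r₁ r₂ r₃]) → R = UVᵀ:
  R  [+0.97165 +0.14913 +0.18348]
  R  [-0.04567 +0.87975 -0.47323]
  R  [-0.23199 +0.45143 +0.86162]
t = (-0.12448, -0.16895, +0.99679) m
tr R = 2.713020; θ = arccos((tr R − 1)/2) = 0.542327 rad = 31.073°
axis k = ((R−Rᵀ)₃₂, (R−Rᵀ)₁₃, (R−Rᵀ)₂₁) / (2 sinθ) = (+0.895766, +0.402484, -0.188709)
rvec = θ·k = (+0.485797, +0.218278, -0.102342)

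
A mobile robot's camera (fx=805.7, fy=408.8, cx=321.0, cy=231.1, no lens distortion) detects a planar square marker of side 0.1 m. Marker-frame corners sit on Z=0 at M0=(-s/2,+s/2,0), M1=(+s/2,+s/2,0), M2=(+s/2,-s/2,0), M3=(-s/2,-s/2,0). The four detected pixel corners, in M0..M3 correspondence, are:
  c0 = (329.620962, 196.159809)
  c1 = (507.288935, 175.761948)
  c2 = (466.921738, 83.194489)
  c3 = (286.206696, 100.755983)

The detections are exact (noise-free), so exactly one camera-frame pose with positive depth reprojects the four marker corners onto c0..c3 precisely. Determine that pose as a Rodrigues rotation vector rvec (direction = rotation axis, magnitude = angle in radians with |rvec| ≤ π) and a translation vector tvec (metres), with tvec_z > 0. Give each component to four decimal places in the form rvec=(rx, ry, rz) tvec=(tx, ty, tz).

rvec=(0.0247, -0.1418, -0.2305) tvec=(0.0414, -0.0963, 0.4274)

Intrinsics K: fx=805.7, fy=408.8, cx=321.0, cy=231.1
Marker side s = 0.1 m; corners in marker frame (Z=0):
  M0 = (-0.0500, +0.0500, 0)
  M1 = (+0.0500, +0.0500, 0)
  M2 = (+0.0500, -0.0500, 0)
  M3 = (-0.0500, -0.0500, 0)
Detected image corners:
  c0 = (329.620962, 196.159809) px
  c1 = (507.288935, 175.761948) px
  c2 = (466.921738, 83.194489) px
  c3 = (286.206696, 100.755983) px
Planar DLT: solve 8×8 A·h = b for H (H[2,2]=1):
  H  [+1919.43281 +456.42993 +399.04698]
  H  [-145.25906 +952.83209 +139.03900]
  H  [+0.32097 +0.09501 +1.00000]
B = K⁻¹H; ‖b₁‖=2.339582, ‖b₂‖=2.339582; λ = 2/(‖b₁‖+‖b₂‖) = 0.427427, sign → tz>0 ⇒ λ=+0.427427
r₁ = λ·B[:,0] = (+0.96361,-0.22943,+0.13719); r₂ = λ·B[:,1] = (+0.22596,+0.97329,+0.04061)
r₃ = r₁×r₂ = (-0.14285,-0.00813,+0.98971); SVD([r₁ r₂ r₃]) → R = UVᵀ:
  R  [+0.96361 +0.22596 -0.14285]
  R  [-0.22943 +0.97329 -0.00813]
  R  [+0.13719 +0.04061 +0.98971]
t = (+0.04140, -0.09626, +0.42743) m
tr R = 2.926608; θ = arccos((tr R − 1)/2) = 0.271744 rad = 15.570°
axis k = ((R−Rᵀ)₃₂, (R−Rᵀ)₁₃, (R−Rᵀ)₂₁) / (2 sinθ) = (+0.090796, -0.521658, -0.848310)
rvec = θ·k = (+0.024673, -0.141757, -0.230523)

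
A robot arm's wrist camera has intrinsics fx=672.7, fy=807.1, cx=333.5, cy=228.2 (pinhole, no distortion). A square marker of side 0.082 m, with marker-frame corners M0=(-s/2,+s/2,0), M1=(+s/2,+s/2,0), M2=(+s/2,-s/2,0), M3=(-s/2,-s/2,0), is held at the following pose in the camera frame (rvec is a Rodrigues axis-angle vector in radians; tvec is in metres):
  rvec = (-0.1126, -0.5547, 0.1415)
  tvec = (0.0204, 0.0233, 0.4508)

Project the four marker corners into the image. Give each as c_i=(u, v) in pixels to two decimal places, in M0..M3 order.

Intrinsics K: fx=672.7, fy=807.1, cx=333.5, cy=228.2
Marker side s = 0.082 m; corners in marker frame (Z=0):
  M0 = (-0.0410, +0.0410, 0)
  M1 = (+0.0410, +0.0410, 0)
  M2 = (+0.0410, -0.0410, 0)
  M3 = (-0.0410, -0.0410, 0)
rvec = (-0.1126, -0.5547, 0.1415), |rvec| = θ = 0.58343 rad = 33.428°
Rodrigues: sinθ=0.55089, 1−cosθ=0.16542; R = I + sinθ·[k]× + (1−cosθ)·[k]×²:
    [+0.84074 -0.10325 -0.53150]
    [+0.16396 +0.98411 +0.06818]
    [+0.51602 -0.14446 +0.84431]
t = (0.0204, 0.0233, 0.4508) m
M0: Pc = R·M0+t = (-0.01830, +0.05693, +0.42372); u = 672.7·(-0.01830)/0.42372 + 333.5 = 304.4410, v = 807.1·(+0.05693)/0.42372 + 228.2 = 336.6324
M1: Pc = R·M1+t = (+0.05064, +0.07037, +0.46603); u = 672.7·(+0.05064)/0.46603 + 333.5 = 406.5922, v = 807.1·(+0.07037)/0.46603 + 228.2 = 350.0717
M2: Pc = R·M2+t = (+0.05910, -0.01033, +0.47788); u = 672.7·(+0.05910)/0.47788 + 333.5 = 416.6989, v = 807.1·(-0.01033)/0.47788 + 228.2 = 210.7602
M3: Pc = R·M3+t = (-0.00984, -0.02377, +0.43557); u = 672.7·(-0.00984)/0.43557 + 333.5 = 318.3077, v = 807.1·(-0.02377)/0.43557 + 228.2 = 184.1528

c0=(304.44, 336.63) c1=(406.59, 350.07) c2=(416.70, 210.76) c3=(318.31, 184.15)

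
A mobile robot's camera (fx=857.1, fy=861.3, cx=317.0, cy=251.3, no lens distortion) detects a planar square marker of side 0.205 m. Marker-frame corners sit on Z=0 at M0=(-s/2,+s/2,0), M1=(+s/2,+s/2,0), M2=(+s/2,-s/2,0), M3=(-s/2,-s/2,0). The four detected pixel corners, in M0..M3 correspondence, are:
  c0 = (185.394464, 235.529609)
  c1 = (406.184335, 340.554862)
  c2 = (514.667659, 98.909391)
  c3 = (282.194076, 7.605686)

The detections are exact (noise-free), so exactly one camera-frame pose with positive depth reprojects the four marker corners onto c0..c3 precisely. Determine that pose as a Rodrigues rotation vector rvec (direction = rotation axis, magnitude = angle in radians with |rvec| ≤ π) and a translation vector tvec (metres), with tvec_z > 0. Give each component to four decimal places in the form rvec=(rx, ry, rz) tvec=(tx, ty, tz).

rvec=(0.0224, 0.2412, 0.4202) tvec=(0.0208, -0.0652, 0.6925)

Intrinsics K: fx=857.1, fy=861.3, cx=317.0, cy=251.3
Marker side s = 0.205 m; corners in marker frame (Z=0):
  M0 = (-0.1025, +0.1025, 0)
  M1 = (+0.1025, +0.1025, 0)
  M2 = (+0.1025, -0.1025, 0)
  M3 = (-0.1025, -0.1025, 0)
Detected image corners:
  c0 = (185.394464, 235.529609) px
  c1 = (406.184335, 340.554862) px
  c2 = (514.667659, 98.909391) px
  c3 = (282.194076, 7.605686) px
Planar DLT: solve 8×8 A·h = b for H (H[2,2]=1):
  H  [+991.33179 -464.01989 +342.75804]
  H  [+423.21309 +1161.72270 +170.23718]
  H  [-0.32810 +0.10288 +1.00000]
B = K⁻¹H; ‖b₁‖=1.444133, ‖b₂‖=1.444133; λ = 2/(‖b₁‖+‖b₂‖) = 0.692457, sign → tz>0 ⇒ λ=+0.692457
r₁ = λ·B[:,0] = (+0.88493,+0.40654,-0.22720); r₂ = λ·B[:,1] = (-0.40123,+0.91320,+0.07124)
r₃ = r₁×r₂ = (+0.23644,+0.02811,+0.97124); SVD([r₁ r₂ r₃]) → R = UVᵀ:
  R  [+0.88493 -0.40123 +0.23644]
  R  [+0.40654 +0.91320 +0.02811]
  R  [-0.22720 +0.07124 +0.97124]
t = (+0.02081, -0.06517, +0.69246) m
tr R = 2.769374; θ = arccos((tr R − 1)/2) = 0.484975 rad = 27.787°
axis k = ((R−Rᵀ)₃₂, (R−Rᵀ)₁₃, (R−Rᵀ)₂₁) / (2 sinθ) = (+0.046255, +0.497268, +0.866363)
rvec = θ·k = (+0.022433, +0.241162, +0.420164)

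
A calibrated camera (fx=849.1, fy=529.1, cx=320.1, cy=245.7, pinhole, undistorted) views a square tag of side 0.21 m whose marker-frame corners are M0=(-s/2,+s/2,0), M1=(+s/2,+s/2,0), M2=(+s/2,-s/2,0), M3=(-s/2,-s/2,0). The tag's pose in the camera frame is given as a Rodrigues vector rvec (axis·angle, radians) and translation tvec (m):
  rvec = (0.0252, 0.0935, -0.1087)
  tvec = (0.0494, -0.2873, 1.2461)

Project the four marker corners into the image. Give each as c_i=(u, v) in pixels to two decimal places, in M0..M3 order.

Intrinsics K: fx=849.1, fy=529.1, cx=320.1, cy=245.7
Marker side s = 0.21 m; corners in marker frame (Z=0):
  M0 = (-0.1050, +0.1050, 0)
  M1 = (+0.1050, +0.1050, 0)
  M2 = (+0.1050, -0.1050, 0)
  M3 = (-0.1050, -0.1050, 0)
rvec = (0.0252, 0.0935, -0.1087), |rvec| = θ = 0.14558 rad = 8.341°
Rodrigues: sinθ=0.14506, 1−cosθ=0.01058; R = I + sinθ·[k]× + (1−cosθ)·[k]×²:
    [+0.98974 +0.10949 +0.09180]
    [-0.10714 +0.99379 -0.03018]
    [-0.09454 +0.02004 +0.99532]
t = (0.0494, -0.2873, 1.2461) m
M0: Pc = R·M0+t = (-0.04303, -0.17170, +1.25813); u = 849.1·(-0.04303)/1.25813 + 320.1 = 291.0622, v = 529.1·(-0.17170)/1.25813 + 245.7 = 173.4913
M1: Pc = R·M1+t = (+0.16482, -0.19420, +1.23828); u = 849.1·(+0.16482)/1.23828 + 320.1 = 433.1183, v = 529.1·(-0.19420)/1.23828 + 245.7 = 162.7199
M2: Pc = R·M2+t = (+0.14183, -0.40290, +1.23407); u = 849.1·(+0.14183)/1.23407 + 320.1 = 417.6831, v = 529.1·(-0.40290)/1.23407 + 245.7 = 72.9602
M3: Pc = R·M3+t = (-0.06602, -0.38040, +1.25392); u = 849.1·(-0.06602)/1.25392 + 320.1 = 275.3947, v = 529.1·(-0.38040)/1.25392 + 245.7 = 85.1889

c0=(291.06, 173.49) c1=(433.12, 162.72) c2=(417.68, 72.96) c3=(275.39, 85.19)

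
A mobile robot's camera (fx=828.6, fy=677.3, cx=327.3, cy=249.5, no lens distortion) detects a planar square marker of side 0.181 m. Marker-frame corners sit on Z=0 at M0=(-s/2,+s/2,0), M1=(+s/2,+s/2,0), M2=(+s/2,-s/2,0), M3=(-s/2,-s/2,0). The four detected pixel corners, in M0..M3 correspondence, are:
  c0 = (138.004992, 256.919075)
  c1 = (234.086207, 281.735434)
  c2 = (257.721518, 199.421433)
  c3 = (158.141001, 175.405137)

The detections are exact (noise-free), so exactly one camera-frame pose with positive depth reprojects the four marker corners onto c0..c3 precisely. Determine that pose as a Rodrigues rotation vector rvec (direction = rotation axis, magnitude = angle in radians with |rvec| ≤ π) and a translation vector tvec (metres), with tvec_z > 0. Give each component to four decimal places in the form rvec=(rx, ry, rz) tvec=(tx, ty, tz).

Intrinsics K: fx=828.6, fy=677.3, cx=327.3, cy=249.5
Marker side s = 0.181 m; corners in marker frame (Z=0):
  M0 = (-0.0905, +0.0905, 0)
  M1 = (+0.0905, +0.0905, 0)
  M2 = (+0.0905, -0.0905, 0)
  M3 = (-0.0905, -0.0905, 0)
Detected image corners:
  c0 = (138.004992, 256.919075) px
  c1 = (234.086207, 281.735434) px
  c2 = (257.721518, 199.421433) px
  c3 = (158.141001, 175.405137) px
Planar DLT: solve 8×8 A·h = b for H (H[2,2]=1):
  H  [+519.50632 -86.55707 +196.34776]
  H  [+110.76756 +492.26660 +228.89812]
  H  [-0.10581 +0.17395 +1.00000]
B = K⁻¹H; ‖b₁‖=0.706722, ‖b₂‖=0.706722; λ = 2/(‖b₁‖+‖b₂‖) = 1.414983, sign → tz>0 ⇒ λ=+1.414983
r₁ = λ·B[:,0] = (+0.94629,+0.28656,-0.14972); r₂ = λ·B[:,1] = (-0.24503,+0.93775,+0.24613)
r₃ = r₁×r₂ = (+0.21093,-0.19623,+0.95760); SVD([r₁ r₂ r₃]) → R = UVᵀ:
  R  [+0.94629 -0.24503 +0.21093]
  R  [+0.28656 +0.93775 -0.19623]
  R  [-0.14972 +0.24613 +0.95760]
t = (-0.22362, -0.04304, +1.41498) m
tr R = 2.841644; θ = arccos((tr R − 1)/2) = 0.400614 rad = 22.953°
axis k = ((R−Rᵀ)₃₂, (R−Rᵀ)₁₃, (R−Rᵀ)₂₁) / (2 sinθ) = (+0.567150, +0.462396, +0.681565)
rvec = θ·k = (+0.227208, +0.185242, +0.273044)

rvec=(0.2272, 0.1852, 0.2730) tvec=(-0.2236, -0.0430, 1.4150)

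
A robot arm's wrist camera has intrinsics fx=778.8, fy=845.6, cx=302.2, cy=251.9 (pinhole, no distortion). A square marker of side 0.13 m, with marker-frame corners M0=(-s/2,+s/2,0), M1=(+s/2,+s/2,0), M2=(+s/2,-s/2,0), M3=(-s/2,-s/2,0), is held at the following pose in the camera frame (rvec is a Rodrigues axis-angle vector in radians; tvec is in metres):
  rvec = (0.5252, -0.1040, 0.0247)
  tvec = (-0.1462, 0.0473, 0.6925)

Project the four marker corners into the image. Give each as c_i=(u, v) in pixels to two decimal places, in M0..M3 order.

Intrinsics K: fx=778.8, fy=845.6, cx=302.2, cy=251.9
Marker side s = 0.13 m; corners in marker frame (Z=0):
  M0 = (-0.0650, +0.0650, 0)
  M1 = (+0.0650, +0.0650, 0)
  M2 = (+0.0650, -0.0650, 0)
  M3 = (-0.0650, -0.0650, 0)
rvec = (0.5252, -0.1040, 0.0247), |rvec| = θ = 0.53597 rad = 30.709°
Rodrigues: sinθ=0.51067, 1−cosθ=0.14023; R = I + sinθ·[k]× + (1−cosθ)·[k]×²:
    [+0.99442 -0.05020 -0.09276]
    [-0.00313 +0.86505 -0.50167]
    [+0.10542 +0.49916 +0.86007]
t = (-0.1462, 0.0473, 0.6925) m
M0: Pc = R·M0+t = (-0.21410, +0.10373, +0.71809); u = 778.8·(-0.21410)/0.71809 + 302.2 = 69.9998, v = 845.6·(+0.10373)/0.71809 + 251.9 = 374.0509
M1: Pc = R·M1+t = (-0.08483, +0.10333, +0.73180); u = 778.8·(-0.08483)/0.73180 + 302.2 = 211.9265, v = 845.6·(+0.10333)/0.73180 + 251.9 = 371.2933
M2: Pc = R·M2+t = (-0.07830, -0.00913, +0.66691); u = 778.8·(-0.07830)/0.66691 + 302.2 = 210.7632, v = 845.6·(-0.00913)/0.66691 + 251.9 = 240.3213
M3: Pc = R·M3+t = (-0.20757, -0.00873, +0.65320); u = 778.8·(-0.20757)/0.65320 + 302.2 = 54.7128, v = 845.6·(-0.00873)/0.65320 + 251.9 = 240.6048

c0=(70.00, 374.05) c1=(211.93, 371.29) c2=(210.76, 240.32) c3=(54.71, 240.60)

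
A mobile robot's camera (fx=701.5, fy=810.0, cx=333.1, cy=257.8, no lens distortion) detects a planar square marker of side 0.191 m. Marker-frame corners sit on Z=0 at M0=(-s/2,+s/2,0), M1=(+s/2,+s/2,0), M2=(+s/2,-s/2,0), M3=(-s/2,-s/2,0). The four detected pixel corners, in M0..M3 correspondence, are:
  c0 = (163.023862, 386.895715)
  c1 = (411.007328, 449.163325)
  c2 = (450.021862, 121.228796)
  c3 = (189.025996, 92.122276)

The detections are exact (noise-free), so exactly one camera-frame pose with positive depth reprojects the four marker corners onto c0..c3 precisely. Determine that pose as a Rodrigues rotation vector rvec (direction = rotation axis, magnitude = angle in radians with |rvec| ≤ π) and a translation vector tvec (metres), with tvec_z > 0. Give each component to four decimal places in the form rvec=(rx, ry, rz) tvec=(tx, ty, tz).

Intrinsics K: fx=701.5, fy=810.0, cx=333.1, cy=257.8
Marker side s = 0.191 m; corners in marker frame (Z=0):
  M0 = (-0.0955, +0.0955, 0)
  M1 = (+0.0955, +0.0955, 0)
  M2 = (+0.0955, -0.0955, 0)
  M3 = (-0.0955, -0.0955, 0)
Detected image corners:
  c0 = (163.023862, 386.895715) px
  c1 = (411.007328, 449.163325) px
  c2 = (450.021862, 121.228796) px
  c3 = (189.025996, 92.122276) px
Planar DLT: solve 8×8 A·h = b for H (H[2,2]=1):
  H  [+1154.08658 -109.80663 +295.85033]
  H  [+87.07982 +1675.86490 +263.94155]
  H  [-0.58592 +0.19286 +1.00000]
B = K⁻¹H; ‖b₁‖=2.032034, ‖b₂‖=2.032034; λ = 2/(‖b₁‖+‖b₂‖) = 0.492118, sign → tz>0 ⇒ λ=+0.492118
r₁ = λ·B[:,0] = (+0.94653,+0.14468,-0.28834); r₂ = λ·B[:,1] = (-0.12210,+0.98797,+0.09491)
r₃ = r₁×r₂ = (+0.29861,-0.05463,+0.95281); SVD([r₁ r₂ r₃]) → R = UVᵀ:
  R  [+0.94653 -0.12210 +0.29861]
  R  [+0.14468 +0.98797 -0.05463]
  R  [-0.28834 +0.09491 +0.95281]
t = (-0.02613, +0.00373, +0.49212) m
tr R = 2.887316; θ = arccos((tr R − 1)/2) = 0.337281 rad = 19.325°
axis k = ((R−Rᵀ)₃₂, (R−Rᵀ)₁₃, (R−Rᵀ)₂₁) / (2 sinθ) = (+0.225940, +0.886837, +0.403078)
rvec = θ·k = (+0.076205, +0.299113, +0.135951)

rvec=(0.0762, 0.2991, 0.1360) tvec=(-0.0261, 0.0037, 0.4921)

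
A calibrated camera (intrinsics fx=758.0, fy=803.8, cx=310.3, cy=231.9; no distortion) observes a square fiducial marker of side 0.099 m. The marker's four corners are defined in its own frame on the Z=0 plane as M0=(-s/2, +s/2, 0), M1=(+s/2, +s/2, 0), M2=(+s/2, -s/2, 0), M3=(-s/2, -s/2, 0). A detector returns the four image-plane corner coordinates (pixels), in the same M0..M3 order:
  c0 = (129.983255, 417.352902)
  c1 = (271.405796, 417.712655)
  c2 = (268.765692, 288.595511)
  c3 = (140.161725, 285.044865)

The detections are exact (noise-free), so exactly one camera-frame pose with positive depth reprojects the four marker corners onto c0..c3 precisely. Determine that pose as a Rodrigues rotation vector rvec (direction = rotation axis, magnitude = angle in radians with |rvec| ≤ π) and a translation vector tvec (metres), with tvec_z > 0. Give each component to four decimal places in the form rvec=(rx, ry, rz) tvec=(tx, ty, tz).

rvec=(-0.5678, -0.1536, -0.0064) tvec=(-0.0792, 0.0820, 0.5623)

Intrinsics K: fx=758.0, fy=803.8, cx=310.3, cy=231.9
Marker side s = 0.099 m; corners in marker frame (Z=0):
  M0 = (-0.0495, +0.0495, 0)
  M1 = (+0.0495, +0.0495, 0)
  M2 = (+0.0495, -0.0495, 0)
  M3 = (-0.0495, -0.0495, 0)
Detected image corners:
  c0 = (129.983255, 417.352902) px
  c1 = (271.405796, 417.712655) px
  c2 = (268.765692, 288.595511) px
  c3 = (140.161725, 285.044865) px
Planar DLT: solve 8×8 A·h = b for H (H[2,2]=1):
  H  [+1413.55636 -230.03932 +203.53944]
  H  [+112.36238 +984.94079 +349.11010]
  H  [+0.26082 -0.95174 +1.00000]
B = K⁻¹H; ‖b₁‖=1.778493, ‖b₂‖=1.778493; λ = 2/(‖b₁‖+‖b₂‖) = 0.562274, sign → tz>0 ⇒ λ=+0.562274
r₁ = λ·B[:,0] = (+0.98852,+0.03629,+0.14665); r₂ = λ·B[:,1] = (+0.04843,+0.84338,-0.53514)
r₃ = r₁×r₂ = (-0.14310,+0.53610,+0.83194); SVD([r₁ r₂ r₃]) → R = UVᵀ:
  R  [+0.98852 +0.04843 -0.14310]
  R  [+0.03629 +0.84338 +0.53610]
  R  [+0.14665 -0.53514 +0.83194]
t = (-0.07919, +0.08199, +0.56227) m
tr R = 2.663835; θ = arccos((tr R − 1)/2) = 0.588242 rad = 33.704°
axis k = ((R−Rᵀ)₃₂, (R−Rᵀ)₁₃, (R−Rᵀ)₂₁) / (2 sinθ) = (-0.965254, -0.261086, -0.010937)
rvec = θ·k = (-0.567802, -0.153582, -0.006433)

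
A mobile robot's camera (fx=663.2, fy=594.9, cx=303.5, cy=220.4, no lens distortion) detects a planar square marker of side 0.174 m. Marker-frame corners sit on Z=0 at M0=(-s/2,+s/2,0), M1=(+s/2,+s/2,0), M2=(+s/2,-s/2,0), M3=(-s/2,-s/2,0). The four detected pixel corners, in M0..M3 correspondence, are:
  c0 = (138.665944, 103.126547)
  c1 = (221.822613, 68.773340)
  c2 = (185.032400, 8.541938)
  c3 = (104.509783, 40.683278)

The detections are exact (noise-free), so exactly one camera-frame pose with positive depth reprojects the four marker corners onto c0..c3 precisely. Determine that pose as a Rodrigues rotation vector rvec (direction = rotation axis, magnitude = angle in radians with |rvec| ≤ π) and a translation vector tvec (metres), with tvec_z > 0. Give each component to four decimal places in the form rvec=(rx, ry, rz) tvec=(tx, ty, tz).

rvec=(-0.3127, -0.0413, -0.4759) tvec=(-0.2737, -0.3589, 1.2873)

Intrinsics K: fx=663.2, fy=594.9, cx=303.5, cy=220.4
Marker side s = 0.174 m; corners in marker frame (Z=0):
  M0 = (-0.0870, +0.0870, 0)
  M1 = (+0.0870, +0.0870, 0)
  M2 = (+0.0870, -0.0870, 0)
  M3 = (-0.0870, -0.0870, 0)
Detected image corners:
  c0 = (138.665944, 103.126547) px
  c1 = (221.822613, 68.773340) px
  c2 = (185.032400, 8.541938) px
  c3 = (104.509783, 40.683278) px
Planar DLT: solve 8×8 A·h = b for H (H[2,2]=1):
  H  [+484.27410 +167.76418 +162.47271]
  H  [-186.16428 +340.16414 +54.56226]
  H  [+0.08663 -0.22252 +1.00000]
B = K⁻¹H; ‖b₁‖=0.776806, ‖b₂‖=0.776806; λ = 2/(‖b₁‖+‖b₂‖) = 1.287322, sign → tz>0 ⇒ λ=+1.287322
r₁ = λ·B[:,0] = (+0.88898,-0.44416,+0.11152); r₂ = λ·B[:,1] = (+0.45674,+0.84222,-0.28646)
r₃ = r₁×r₂ = (+0.03331,+0.30559,+0.95158); SVD([r₁ r₂ r₃]) → R = UVᵀ:
  R  [+0.88898 +0.45674 +0.03331]
  R  [-0.44416 +0.84222 +0.30559]
  R  [+0.11152 -0.28646 +0.95158]
t = (-0.27374, -0.35886, +1.28732) m
tr R = 2.682778; θ = arccos((tr R − 1)/2) = 0.570948 rad = 32.713°
axis k = ((R−Rᵀ)₃₂, (R−Rᵀ)₁₃, (R−Rᵀ)₂₁) / (2 sinθ) = (-0.547759, -0.072358, -0.833501)
rvec = θ·k = (-0.312742, -0.041312, -0.475886)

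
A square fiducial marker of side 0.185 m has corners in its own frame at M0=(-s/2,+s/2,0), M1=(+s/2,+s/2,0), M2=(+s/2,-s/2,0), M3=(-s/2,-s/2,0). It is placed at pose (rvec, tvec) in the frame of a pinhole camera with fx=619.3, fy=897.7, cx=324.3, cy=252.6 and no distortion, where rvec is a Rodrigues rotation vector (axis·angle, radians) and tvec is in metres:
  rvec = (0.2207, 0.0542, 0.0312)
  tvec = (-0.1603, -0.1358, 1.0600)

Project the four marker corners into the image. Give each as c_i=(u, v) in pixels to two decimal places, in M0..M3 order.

Intrinsics K: fx=619.3, fy=897.7, cx=324.3, cy=252.6
Marker side s = 0.185 m; corners in marker frame (Z=0):
  M0 = (-0.0925, +0.0925, 0)
  M1 = (+0.0925, +0.0925, 0)
  M2 = (+0.0925, -0.0925, 0)
  M3 = (-0.0925, -0.0925, 0)
rvec = (0.2207, 0.0542, 0.0312), |rvec| = θ = 0.22939 rad = 13.143°
Rodrigues: sinθ=0.22738, 1−cosθ=0.02619; R = I + sinθ·[k]× + (1−cosθ)·[k]×²:
    [+0.99805 -0.02497 +0.05715]
    [+0.03688 +0.97527 -0.21793]
    [-0.05030 +0.21961 +0.97429]
t = (-0.1603, -0.1358, 1.0600) m
M0: Pc = R·M0+t = (-0.25493, -0.04900, +1.08497); u = 619.3·(-0.25493)/1.08497 + 324.3 = 178.7858, v = 897.7·(-0.04900)/1.08497 + 252.6 = 212.0580
M1: Pc = R·M1+t = (-0.07029, -0.04218, +1.07566); u = 619.3·(-0.07029)/1.07566 + 324.3 = 283.8313, v = 897.7·(-0.04218)/1.07566 + 252.6 = 217.4016
M2: Pc = R·M2+t = (-0.06567, -0.22260, +1.03503); u = 619.3·(-0.06567)/1.03503 + 324.3 = 285.0070, v = 897.7·(-0.22260)/1.03503 + 252.6 = 59.5351
M3: Pc = R·M3+t = (-0.25031, -0.22942, +1.04434); u = 619.3·(-0.25031)/1.04434 + 324.3 = 175.8645, v = 897.7·(-0.22942)/1.04434 + 252.6 = 55.3902

c0=(178.79, 212.06) c1=(283.83, 217.40) c2=(285.01, 59.54) c3=(175.86, 55.39)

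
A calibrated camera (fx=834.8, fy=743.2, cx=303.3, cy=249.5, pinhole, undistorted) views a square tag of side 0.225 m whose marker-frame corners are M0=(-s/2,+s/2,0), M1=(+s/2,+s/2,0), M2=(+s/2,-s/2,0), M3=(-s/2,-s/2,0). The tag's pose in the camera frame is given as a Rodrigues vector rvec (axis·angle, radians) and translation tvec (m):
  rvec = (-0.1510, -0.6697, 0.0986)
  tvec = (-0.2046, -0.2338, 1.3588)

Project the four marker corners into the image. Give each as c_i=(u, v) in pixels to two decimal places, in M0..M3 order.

Intrinsics K: fx=834.8, fy=743.2, cx=303.3, cy=249.5
Marker side s = 0.225 m; corners in marker frame (Z=0):
  M0 = (-0.1125, +0.1125, 0)
  M1 = (+0.1125, +0.1125, 0)
  M2 = (+0.1125, -0.1125, 0)
  M3 = (-0.1125, -0.1125, 0)
rvec = (-0.1510, -0.6697, 0.0986), |rvec| = θ = 0.69356 rad = 39.738°
Rodrigues: sinθ=0.63928, 1−cosθ=0.23102; R = I + sinθ·[k]× + (1−cosθ)·[k]×²:
    [+0.77993 -0.04232 -0.62444]
    [+0.13945 +0.98438 +0.10747]
    [+0.61014 -0.17090 +0.77365]
t = (-0.2046, -0.2338, 1.3588) m
M0: Pc = R·M0+t = (-0.29710, -0.13875, +1.27093); u = 834.8·(-0.29710)/1.27093 + 303.3 = 108.1513, v = 743.2·(-0.13875)/1.27093 + 249.5 = 168.3662
M1: Pc = R·M1+t = (-0.12162, -0.10737, +1.40821); u = 834.8·(-0.12162)/1.40821 + 303.3 = 231.2036, v = 743.2·(-0.10737)/1.40821 + 249.5 = 192.8349
M2: Pc = R·M2+t = (-0.11210, -0.32885, +1.44667); u = 834.8·(-0.11210)/1.44667 + 303.3 = 238.6140, v = 743.2·(-0.32885)/1.44667 + 249.5 = 80.5566
M3: Pc = R·M3+t = (-0.28758, -0.36023, +1.30939); u = 834.8·(-0.28758)/1.30939 + 303.3 = 119.9522, v = 743.2·(-0.36023)/1.30939 + 249.5 = 45.0349

c0=(108.15, 168.37) c1=(231.20, 192.83) c2=(238.61, 80.56) c3=(119.95, 45.03)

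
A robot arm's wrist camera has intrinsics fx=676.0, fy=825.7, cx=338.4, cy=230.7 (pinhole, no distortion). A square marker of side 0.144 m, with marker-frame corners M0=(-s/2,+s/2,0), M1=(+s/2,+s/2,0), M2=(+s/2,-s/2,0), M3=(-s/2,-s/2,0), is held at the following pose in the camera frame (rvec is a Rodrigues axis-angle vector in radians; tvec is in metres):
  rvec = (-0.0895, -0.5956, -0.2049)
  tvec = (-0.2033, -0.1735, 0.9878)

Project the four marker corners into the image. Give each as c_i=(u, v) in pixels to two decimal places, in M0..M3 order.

Intrinsics K: fx=676.0, fy=825.7, cx=338.4, cy=230.7
Marker side s = 0.144 m; corners in marker frame (Z=0):
  M0 = (-0.0720, +0.0720, 0)
  M1 = (+0.0720, +0.0720, 0)
  M2 = (+0.0720, -0.0720, 0)
  M3 = (-0.0720, -0.0720, 0)
rvec = (-0.0895, -0.5956, -0.2049), |rvec| = θ = 0.63619 rad = 36.451°
Rodrigues: sinθ=0.59413, 1−cosθ=0.19563; R = I + sinθ·[k]× + (1−cosθ)·[k]×²:
    [+0.80824 +0.21712 -0.54736]
    [-0.16559 +0.97583 +0.14257]
    [+0.56509 -0.02459 +0.82466]
t = (-0.2033, -0.1735, 0.9878) m
M0: Pc = R·M0+t = (-0.24586, -0.09132, +0.94534); u = 676.0·(-0.24586)/0.94534 + 338.4 = 162.5889, v = 825.7·(-0.09132)/0.94534 + 230.7 = 150.9397
M1: Pc = R·M1+t = (-0.12947, -0.11516, +1.02672); u = 676.0·(-0.12947)/1.02672 + 338.4 = 253.1530, v = 825.7·(-0.11516)/1.02672 + 230.7 = 138.0848
M2: Pc = R·M2+t = (-0.16074, -0.25568, +1.03026); u = 676.0·(-0.16074)/1.03026 + 338.4 = 232.9313, v = 825.7·(-0.25568)/1.03026 + 230.7 = 25.7832
M3: Pc = R·M3+t = (-0.27713, -0.23184, +0.94888); u = 676.0·(-0.27713)/0.94888 + 338.4 = 140.9711, v = 825.7·(-0.23184)/0.94888 + 230.7 = 28.9595

c0=(162.59, 150.94) c1=(253.15, 138.08) c2=(232.93, 25.78) c3=(140.97, 28.96)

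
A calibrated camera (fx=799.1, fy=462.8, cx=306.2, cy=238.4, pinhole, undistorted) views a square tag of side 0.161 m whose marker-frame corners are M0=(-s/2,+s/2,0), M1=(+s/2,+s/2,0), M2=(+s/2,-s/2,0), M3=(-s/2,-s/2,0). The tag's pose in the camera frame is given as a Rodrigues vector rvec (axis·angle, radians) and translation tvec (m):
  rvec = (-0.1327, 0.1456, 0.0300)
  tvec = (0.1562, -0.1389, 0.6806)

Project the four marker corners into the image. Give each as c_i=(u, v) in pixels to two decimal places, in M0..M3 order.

c0=(392.22, 197.16) c1=(588.57, 197.97) c2=(587.36, 90.52) c3=(396.88, 93.35)

Intrinsics K: fx=799.1, fy=462.8, cx=306.2, cy=238.4
Marker side s = 0.161 m; corners in marker frame (Z=0):
  M0 = (-0.0805, +0.0805, 0)
  M1 = (+0.0805, +0.0805, 0)
  M2 = (+0.0805, -0.0805, 0)
  M3 = (-0.0805, -0.0805, 0)
rvec = (-0.1327, 0.1456, 0.0300), |rvec| = θ = 0.19927 rad = 11.417°
Rodrigues: sinθ=0.19795, 1−cosθ=0.01979; R = I + sinθ·[k]× + (1−cosθ)·[k]×²:
    [+0.98899 -0.03943 +0.14265]
    [+0.02017 +0.99078 +0.13400]
    [-0.14662 -0.12965 +0.98066]
t = (0.1562, -0.1389, 0.6806) m
M0: Pc = R·M0+t = (+0.07341, -0.06077, +0.68197); u = 799.1·(+0.07341)/0.68197 + 306.2 = 392.2216, v = 462.8·(-0.06077)/0.68197 + 238.4 = 197.1623
M1: Pc = R·M1+t = (+0.23264, -0.05752, +0.65836); u = 799.1·(+0.23264)/0.65836 + 306.2 = 588.5713, v = 462.8·(-0.05752)/0.65836 + 238.4 = 197.9668
M2: Pc = R·M2+t = (+0.23899, -0.21703, +0.67923); u = 799.1·(+0.23899)/0.67923 + 306.2 = 587.3625, v = 462.8·(-0.21703)/0.67923 + 238.4 = 90.5228
M3: Pc = R·M3+t = (+0.07976, -0.22028, +0.70284); u = 799.1·(+0.07976)/0.70284 + 306.2 = 396.8847, v = 462.8·(-0.22028)/0.70284 + 238.4 = 93.3509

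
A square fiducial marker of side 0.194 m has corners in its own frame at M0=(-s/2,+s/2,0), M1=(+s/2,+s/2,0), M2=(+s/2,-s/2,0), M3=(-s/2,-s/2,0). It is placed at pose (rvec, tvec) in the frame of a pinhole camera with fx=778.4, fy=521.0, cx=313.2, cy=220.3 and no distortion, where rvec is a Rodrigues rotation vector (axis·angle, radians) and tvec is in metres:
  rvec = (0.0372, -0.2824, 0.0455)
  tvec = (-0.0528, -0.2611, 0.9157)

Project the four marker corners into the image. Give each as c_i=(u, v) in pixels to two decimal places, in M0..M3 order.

c0=(181.61, 122.06) c1=(342.34, 131.93) c2=(350.57, 24.02) c3=(189.28, 7.48)

Intrinsics K: fx=778.4, fy=521.0, cx=313.2, cy=220.3
Marker side s = 0.194 m; corners in marker frame (Z=0):
  M0 = (-0.0970, +0.0970, 0)
  M1 = (+0.0970, +0.0970, 0)
  M2 = (+0.0970, -0.0970, 0)
  M3 = (-0.0970, -0.0970, 0)
rvec = (0.0372, -0.2824, 0.0455), |rvec| = θ = 0.28845 rad = 16.527°
Rodrigues: sinθ=0.28447, 1−cosθ=0.04131; R = I + sinθ·[k]× + (1−cosθ)·[k]×²:
    [+0.95937 -0.05009 -0.27766]
    [+0.03966 +0.99828 -0.04307]
    [+0.27934 +0.03031 +0.95971]
t = (-0.0528, -0.2611, 0.9157) m
M0: Pc = R·M0+t = (-0.15072, -0.16811, +0.89154); u = 778.4·(-0.15072)/0.89154 + 313.2 = 181.6095, v = 521.0·(-0.16811)/0.89154 + 220.3 = 122.0582
M1: Pc = R·M1+t = (+0.03540, -0.16042, +0.94574); u = 778.4·(+0.03540)/0.94574 + 313.2 = 342.3369, v = 521.0·(-0.16042)/0.94574 + 220.3 = 131.9257
M2: Pc = R·M2+t = (+0.04512, -0.35409, +0.93986); u = 778.4·(+0.04512)/0.93986 + 313.2 = 350.5670, v = 521.0·(-0.35409)/0.93986 + 220.3 = 24.0154
M3: Pc = R·M3+t = (-0.14100, -0.36178, +0.88566); u = 778.4·(-0.14100)/0.88566 + 313.2 = 189.2762, v = 521.0·(-0.36178)/0.88566 + 220.3 = 7.4795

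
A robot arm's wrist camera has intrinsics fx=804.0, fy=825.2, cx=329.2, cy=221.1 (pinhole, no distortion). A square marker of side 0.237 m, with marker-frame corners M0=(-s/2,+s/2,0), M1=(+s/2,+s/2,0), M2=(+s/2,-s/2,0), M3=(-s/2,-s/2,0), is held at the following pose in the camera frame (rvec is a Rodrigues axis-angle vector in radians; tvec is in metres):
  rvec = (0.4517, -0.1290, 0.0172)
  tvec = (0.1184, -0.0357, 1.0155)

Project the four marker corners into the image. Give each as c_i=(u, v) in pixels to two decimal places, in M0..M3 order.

c0=(325.78, 277.86) c1=(500.50, 274.09) c2=(527.29, 99.97) c3=(334.49, 98.57)

Intrinsics K: fx=804.0, fy=825.2, cx=329.2, cy=221.1
Marker side s = 0.237 m; corners in marker frame (Z=0):
  M0 = (-0.1185, +0.1185, 0)
  M1 = (+0.1185, +0.1185, 0)
  M2 = (+0.1185, -0.1185, 0)
  M3 = (-0.1185, -0.1185, 0)
rvec = (0.4517, -0.1290, 0.0172), |rvec| = θ = 0.47007 rad = 26.933°
Rodrigues: sinθ=0.45295, 1−cosθ=0.10847; R = I + sinθ·[k]× + (1−cosθ)·[k]×²:
    [+0.99169 -0.04518 -0.12049]
    [-0.01203 +0.89970 -0.43634]
    [+0.12811 +0.43416 +0.89168]
t = (0.1184, -0.0357, 1.0155) m
M0: Pc = R·M0+t = (-0.00447, +0.07234, +1.05177); u = 804.0·(-0.00447)/1.05177 + 329.2 = 325.7844, v = 825.2·(+0.07234)/1.05177 + 221.1 = 277.8570
M1: Pc = R·M1+t = (+0.23056, +0.06949, +1.08213); u = 804.0·(+0.23056)/1.08213 + 329.2 = 500.5025, v = 825.2·(+0.06949)/1.08213 + 221.1 = 274.0906
M2: Pc = R·M2+t = (+0.24127, -0.14374, +0.97923); u = 804.0·(+0.24127)/0.97923 + 329.2 = 527.2932, v = 825.2·(-0.14374)/0.97923 + 221.1 = 99.9702
M3: Pc = R·M3+t = (+0.00624, -0.14089, +0.94887); u = 804.0·(+0.00624)/0.94887 + 329.2 = 334.4860, v = 825.2·(-0.14089)/0.94887 + 221.1 = 98.5733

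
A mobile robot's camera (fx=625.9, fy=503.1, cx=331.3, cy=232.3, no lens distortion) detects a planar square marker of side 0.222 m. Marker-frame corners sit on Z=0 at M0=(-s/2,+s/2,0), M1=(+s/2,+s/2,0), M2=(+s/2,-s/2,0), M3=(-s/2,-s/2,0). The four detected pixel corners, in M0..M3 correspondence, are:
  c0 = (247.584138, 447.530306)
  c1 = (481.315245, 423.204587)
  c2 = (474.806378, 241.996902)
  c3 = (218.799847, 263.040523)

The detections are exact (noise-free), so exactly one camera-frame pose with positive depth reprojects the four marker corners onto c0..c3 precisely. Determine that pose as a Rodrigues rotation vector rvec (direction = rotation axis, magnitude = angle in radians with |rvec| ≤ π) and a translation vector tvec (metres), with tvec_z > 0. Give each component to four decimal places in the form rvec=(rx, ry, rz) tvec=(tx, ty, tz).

Intrinsics K: fx=625.9, fy=503.1, cx=331.3, cy=232.3
Marker side s = 0.222 m; corners in marker frame (Z=0):
  M0 = (-0.1110, +0.1110, 0)
  M1 = (+0.1110, +0.1110, 0)
  M2 = (+0.1110, -0.1110, 0)
  M3 = (-0.1110, -0.1110, 0)
Detected image corners:
  c0 = (247.584138, 447.530306) px
  c1 = (481.315245, 423.204587) px
  c2 = (474.806378, 241.996902) px
  c3 = (218.799847, 263.040523) px
Planar DLT: solve 8×8 A·h = b for H (H[2,2]=1):
  H  [+1147.20127 +221.14189 +357.79237]
  H  [-57.61854 +961.23795 +347.84167]
  H  [+0.13052 +0.40036 +1.00000]
B = K⁻¹H; ‖b₁‖=1.777233, ‖b₂‖=1.777233; λ = 2/(‖b₁‖+‖b₂‖) = 0.562672, sign → tz>0 ⇒ λ=+0.562672
r₁ = λ·B[:,0] = (+0.99244,-0.09835,+0.07344); r₂ = λ·B[:,1] = (+0.07956,+0.97104,+0.22527)
r₃ = r₁×r₂ = (-0.09347,-0.21773,+0.97152); SVD([r₁ r₂ r₃]) → R = UVᵀ:
  R  [+0.99244 +0.07956 -0.09347]
  R  [-0.09835 +0.97104 -0.21773]
  R  [+0.07344 +0.22527 +0.97152]
t = (+0.02382, +0.12922, +0.56267) m
tr R = 2.935003; θ = arccos((tr R − 1)/2) = 0.255640 rad = 14.647°
axis k = ((R−Rᵀ)₃₂, (R−Rᵀ)₁₃, (R−Rᵀ)₂₁) / (2 sinθ) = (+0.875961, -0.330048, -0.351796)
rvec = θ·k = (+0.223931, -0.084374, -0.089933)

rvec=(0.2239, -0.0844, -0.0899) tvec=(0.0238, 0.1292, 0.5627)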